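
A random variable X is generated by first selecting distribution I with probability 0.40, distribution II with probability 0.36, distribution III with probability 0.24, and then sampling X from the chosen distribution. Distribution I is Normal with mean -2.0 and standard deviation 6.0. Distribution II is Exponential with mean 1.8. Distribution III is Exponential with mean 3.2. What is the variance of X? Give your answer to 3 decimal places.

Per component, I: μ=-2, E[X²]=40; II: μ=1.8, E[X²]=6.48; III: μ=3.2, E[X²]=20.48.
E[X] = 0.4·-2 + 0.36·1.8 + 0.24·3.2 = 0.616.
E[X²] = 0.4·40 + 0.36·6.48 + 0.24·20.48 = 23.248.
Var(X) = E[X²] − (E[X])² = 23.248 − 0.379456 = 22.8685.

22.869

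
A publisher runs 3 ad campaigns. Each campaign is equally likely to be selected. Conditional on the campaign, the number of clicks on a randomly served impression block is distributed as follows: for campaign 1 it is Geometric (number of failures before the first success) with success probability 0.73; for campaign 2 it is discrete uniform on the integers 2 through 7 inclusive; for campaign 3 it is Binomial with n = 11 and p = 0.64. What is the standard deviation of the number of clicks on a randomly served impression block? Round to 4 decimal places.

Per component, 1: μ=0.369863, E[X²]=0.64346; 2: μ=4.5, E[X²]=23.1667; 3: μ=7.04, E[X²]=52.096.
E[X] = 0.333333·0.369863 + 0.333333·4.5 + 0.333333·7.04 = 3.96995.
E[X²] = 0.333333·0.64346 + 0.333333·23.1667 + 0.333333·52.096 = 25.302.
Var(X) = E[X²] − (E[X])² = 25.302 − 15.7605 = 9.5415.
SD(X) = √9.5415 = 3.08893.

3.0889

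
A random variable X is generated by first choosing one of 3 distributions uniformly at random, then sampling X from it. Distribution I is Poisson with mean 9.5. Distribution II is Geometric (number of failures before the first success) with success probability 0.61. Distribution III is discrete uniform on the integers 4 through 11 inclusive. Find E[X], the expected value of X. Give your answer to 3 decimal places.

5.880

Component means — I: 9.5; II: 0.639344; III: 7.5.
E[X] = 0.333333·9.5 + 0.333333·0.639344 + 0.333333·7.5 = 5.87978.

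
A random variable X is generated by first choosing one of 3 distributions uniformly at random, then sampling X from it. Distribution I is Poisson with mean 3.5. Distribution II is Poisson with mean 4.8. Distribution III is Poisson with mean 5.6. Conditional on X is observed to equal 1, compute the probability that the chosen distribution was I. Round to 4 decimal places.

0.6371

Likelihoods P(X=1 | ·): I: 0.105691; II: 0.0395028; III: 0.020708.
Posterior ∝ prior × likelihood. Numerator for I: 0.333333·0.105691 = 0.0352303.
Normalizing constant: 0.333333·0.105691 + 0.333333·0.0395028 + 0.333333·0.020708 = 0.0553006.
P(I | observation) = 0.0352303 / 0.0553006 = 0.637069.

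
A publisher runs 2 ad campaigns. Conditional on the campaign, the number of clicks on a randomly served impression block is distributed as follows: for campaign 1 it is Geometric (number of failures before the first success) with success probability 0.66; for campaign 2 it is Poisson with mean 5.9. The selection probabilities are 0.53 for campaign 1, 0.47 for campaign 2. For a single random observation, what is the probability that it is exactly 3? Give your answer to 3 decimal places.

Conditional on each campaign, P(X = 3): 1: 0.0259406; 2: 0.0937707.
By total probability, P(X = 3) = 0.53·0.0259406 + 0.47·0.0937707 = 0.0578208.

0.058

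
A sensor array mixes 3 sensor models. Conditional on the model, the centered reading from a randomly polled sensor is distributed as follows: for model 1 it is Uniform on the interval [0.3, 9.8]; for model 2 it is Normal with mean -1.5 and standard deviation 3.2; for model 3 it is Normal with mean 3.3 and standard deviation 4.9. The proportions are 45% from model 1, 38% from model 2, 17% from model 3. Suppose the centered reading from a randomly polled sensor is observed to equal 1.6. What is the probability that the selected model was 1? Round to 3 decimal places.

0.526

Likelihoods f(1.6 | ·): 1: 0.105263; 2: 0.0779781; 3: 0.0766614.
Posterior ∝ prior × likelihood. Numerator for 1: 0.45·0.105263 = 0.0473684.
Normalizing constant: 0.45·0.105263 + 0.38·0.0779781 + 0.17·0.0766614 = 0.0900325.
P(1 | observation) = 0.0473684 / 0.0900325 = 0.526126.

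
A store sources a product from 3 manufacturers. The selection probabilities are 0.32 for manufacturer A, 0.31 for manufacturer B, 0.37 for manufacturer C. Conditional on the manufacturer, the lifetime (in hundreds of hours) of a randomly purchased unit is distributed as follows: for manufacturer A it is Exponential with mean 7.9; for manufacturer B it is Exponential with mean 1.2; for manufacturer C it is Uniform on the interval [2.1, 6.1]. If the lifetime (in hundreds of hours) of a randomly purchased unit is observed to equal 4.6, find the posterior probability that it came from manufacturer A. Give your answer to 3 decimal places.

Likelihoods f(4.6 | ·): A: 0.0707119; B: 0.0180311; C: 0.25.
Posterior ∝ prior × likelihood. Numerator for A: 0.32·0.0707119 = 0.0226278.
Normalizing constant: 0.32·0.0707119 + 0.31·0.0180311 + 0.37·0.25 = 0.120717.
P(A | observation) = 0.0226278 / 0.120717 = 0.187444.

0.187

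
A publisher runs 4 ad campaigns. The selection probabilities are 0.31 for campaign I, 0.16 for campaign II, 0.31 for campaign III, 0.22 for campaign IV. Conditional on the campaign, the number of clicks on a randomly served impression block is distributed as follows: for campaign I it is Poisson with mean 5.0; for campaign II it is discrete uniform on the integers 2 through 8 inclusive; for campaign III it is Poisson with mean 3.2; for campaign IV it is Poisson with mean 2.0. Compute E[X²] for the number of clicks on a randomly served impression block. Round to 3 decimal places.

For each component E[X²] = Var + (mean)², giving I: 30; II: 29; III: 13.44; IV: 6.
Overall E[X²] = 0.31·30 + 0.16·29 + 0.31·13.44 + 0.22·6 = 19.4264.

19.426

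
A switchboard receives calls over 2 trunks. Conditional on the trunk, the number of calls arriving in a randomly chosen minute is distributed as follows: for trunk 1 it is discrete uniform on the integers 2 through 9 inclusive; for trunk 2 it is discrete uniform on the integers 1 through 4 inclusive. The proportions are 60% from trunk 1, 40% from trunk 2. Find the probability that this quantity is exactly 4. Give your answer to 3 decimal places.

Conditional on each trunk, P(X = 4): 1: 0.125; 2: 0.25.
By total probability, P(X = 4) = 0.6·0.125 + 0.4·0.25 = 0.175.

0.175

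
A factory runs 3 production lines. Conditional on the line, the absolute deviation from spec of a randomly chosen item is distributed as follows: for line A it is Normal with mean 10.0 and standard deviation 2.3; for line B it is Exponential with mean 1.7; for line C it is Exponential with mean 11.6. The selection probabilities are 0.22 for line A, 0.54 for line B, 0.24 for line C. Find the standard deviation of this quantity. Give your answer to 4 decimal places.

7.4860

Per component, A: μ=10, E[X²]=105.29; B: μ=1.7, E[X²]=5.78; C: μ=11.6, E[X²]=269.12.
E[X] = 0.22·10 + 0.54·1.7 + 0.24·11.6 = 5.902.
E[X²] = 0.22·105.29 + 0.54·5.78 + 0.24·269.12 = 90.8738.
Var(X) = E[X²] − (E[X])² = 90.8738 − 34.8336 = 56.0402.
SD(X) = √56.0402 = 7.486.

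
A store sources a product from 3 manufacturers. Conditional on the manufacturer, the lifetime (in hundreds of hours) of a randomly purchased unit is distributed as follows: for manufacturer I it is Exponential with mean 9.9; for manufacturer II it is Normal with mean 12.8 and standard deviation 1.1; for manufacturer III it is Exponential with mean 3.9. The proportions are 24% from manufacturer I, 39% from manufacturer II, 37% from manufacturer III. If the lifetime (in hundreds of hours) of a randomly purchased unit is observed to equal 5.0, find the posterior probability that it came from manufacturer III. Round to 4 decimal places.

0.6428

Likelihoods f(5.0 | ·): I: 0.0609571; II: 4.37662e-12; III: 0.0711455.
Posterior ∝ prior × likelihood. Numerator for III: 0.37·0.0711455 = 0.0263238.
Normalizing constant: 0.24·0.0609571 + 0.39·4.37662e-12 + 0.37·0.0711455 = 0.0409535.
P(III | observation) = 0.0263238 / 0.0409535 = 0.642773.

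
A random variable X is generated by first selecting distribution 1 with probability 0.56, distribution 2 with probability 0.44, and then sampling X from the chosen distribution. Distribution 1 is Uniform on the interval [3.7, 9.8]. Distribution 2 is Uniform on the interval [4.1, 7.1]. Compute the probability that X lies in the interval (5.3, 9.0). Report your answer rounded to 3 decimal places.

Conditional on each component, P(5.3 < X < 9.0): 1: 0.606557; 2: 0.6.
By total probability, P(5.3 < X < 9.0) = 0.56·0.606557 + 0.44·0.6 = 0.603672.

0.604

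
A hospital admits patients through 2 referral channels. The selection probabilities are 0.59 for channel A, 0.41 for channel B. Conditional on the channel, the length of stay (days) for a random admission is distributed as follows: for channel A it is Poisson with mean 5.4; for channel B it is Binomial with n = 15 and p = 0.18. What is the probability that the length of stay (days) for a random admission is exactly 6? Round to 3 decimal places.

0.103

Conditional on each channel, P(X = 6): A: 0.155539; B: 0.0285341.
By total probability, P(X = 6) = 0.59·0.155539 + 0.41·0.0285341 = 0.103467.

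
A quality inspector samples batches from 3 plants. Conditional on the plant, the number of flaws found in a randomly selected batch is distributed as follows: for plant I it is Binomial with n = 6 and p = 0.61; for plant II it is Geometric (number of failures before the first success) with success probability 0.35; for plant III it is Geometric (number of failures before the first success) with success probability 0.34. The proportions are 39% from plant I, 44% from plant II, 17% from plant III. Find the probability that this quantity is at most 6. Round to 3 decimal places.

Conditional on each plant, P(X ≤ 6): I: 1; II: 0.950978; III: 0.945448.
By total probability, P(X ≤ 6) = 0.39·1 + 0.44·0.950978 + 0.17·0.945448 = 0.969156.

0.969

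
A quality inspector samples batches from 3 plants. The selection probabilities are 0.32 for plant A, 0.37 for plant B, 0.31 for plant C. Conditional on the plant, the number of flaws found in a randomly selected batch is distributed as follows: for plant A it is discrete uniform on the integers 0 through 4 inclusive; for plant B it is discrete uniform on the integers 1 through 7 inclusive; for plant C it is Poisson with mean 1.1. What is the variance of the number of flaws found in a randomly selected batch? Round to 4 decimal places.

3.9796

Per component, A: μ=2, E[X²]=6; B: μ=4, E[X²]=20; C: μ=1.1, E[X²]=2.31.
E[X] = 0.32·2 + 0.37·4 + 0.31·1.1 = 2.461.
E[X²] = 0.32·6 + 0.37·20 + 0.31·2.31 = 10.0361.
Var(X) = E[X²] − (E[X])² = 10.0361 − 6.05652 = 3.97958.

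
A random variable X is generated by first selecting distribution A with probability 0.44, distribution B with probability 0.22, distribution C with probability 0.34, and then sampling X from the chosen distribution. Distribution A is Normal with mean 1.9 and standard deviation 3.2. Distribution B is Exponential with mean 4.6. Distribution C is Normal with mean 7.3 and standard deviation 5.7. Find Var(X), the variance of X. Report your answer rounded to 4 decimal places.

25.8207

Per component, A: μ=1.9, E[X²]=13.85; B: μ=4.6, E[X²]=42.32; C: μ=7.3, E[X²]=85.78.
E[X] = 0.44·1.9 + 0.22·4.6 + 0.34·7.3 = 4.33.
E[X²] = 0.44·13.85 + 0.22·42.32 + 0.34·85.78 = 44.5696.
Var(X) = E[X²] − (E[X])² = 44.5696 − 18.7489 = 25.8207.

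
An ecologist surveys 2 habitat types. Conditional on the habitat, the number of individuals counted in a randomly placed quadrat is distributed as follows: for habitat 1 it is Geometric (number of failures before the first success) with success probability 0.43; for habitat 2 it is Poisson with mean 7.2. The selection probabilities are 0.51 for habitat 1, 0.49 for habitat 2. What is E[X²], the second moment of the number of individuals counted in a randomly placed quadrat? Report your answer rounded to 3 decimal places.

31.398

For each component E[X²] = Var + (mean)², giving 1: 4.83991; 2: 59.04.
Overall E[X²] = 0.51·4.83991 + 0.49·59.04 = 31.398.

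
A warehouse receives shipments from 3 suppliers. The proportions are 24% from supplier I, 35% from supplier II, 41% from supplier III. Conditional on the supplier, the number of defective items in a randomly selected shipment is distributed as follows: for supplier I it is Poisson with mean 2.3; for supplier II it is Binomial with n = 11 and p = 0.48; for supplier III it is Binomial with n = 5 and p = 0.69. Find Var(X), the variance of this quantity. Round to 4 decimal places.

3.3081

Per component, I: μ=2.3, E[X²]=7.59; II: μ=5.28, E[X²]=30.624; III: μ=3.45, E[X²]=12.972.
E[X] = 0.24·2.3 + 0.35·5.28 + 0.41·3.45 = 3.8145.
E[X²] = 0.24·7.59 + 0.35·30.624 + 0.41·12.972 = 17.8585.
Var(X) = E[X²] − (E[X])² = 17.8585 − 14.5504 = 3.30811.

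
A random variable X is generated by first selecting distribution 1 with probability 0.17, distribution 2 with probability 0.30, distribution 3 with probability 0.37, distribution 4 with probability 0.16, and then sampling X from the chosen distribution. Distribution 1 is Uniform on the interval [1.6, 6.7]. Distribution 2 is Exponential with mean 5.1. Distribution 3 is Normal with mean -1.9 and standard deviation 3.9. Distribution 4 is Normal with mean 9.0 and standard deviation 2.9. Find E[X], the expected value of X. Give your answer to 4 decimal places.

Component means — 1: 4.15; 2: 5.1; 3: -1.9; 4: 9.
E[X] = 0.17·4.15 + 0.3·5.1 + 0.37·-1.9 + 0.16·9 = 2.9725.

2.9725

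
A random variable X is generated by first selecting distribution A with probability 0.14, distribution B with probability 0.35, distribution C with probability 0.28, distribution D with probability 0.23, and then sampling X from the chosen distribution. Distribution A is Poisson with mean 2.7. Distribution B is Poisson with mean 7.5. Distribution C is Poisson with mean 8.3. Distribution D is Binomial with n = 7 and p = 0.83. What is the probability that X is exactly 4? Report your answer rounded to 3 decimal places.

Conditional on each component, P(X = 4): A: 0.148816; B: 0.0729164; C: 0.0491425; D: 0.081607.
By total probability, P(X = 4) = 0.14·0.148816 + 0.35·0.0729164 + 0.28·0.0491425 + 0.23·0.081607 = 0.0788844.

0.079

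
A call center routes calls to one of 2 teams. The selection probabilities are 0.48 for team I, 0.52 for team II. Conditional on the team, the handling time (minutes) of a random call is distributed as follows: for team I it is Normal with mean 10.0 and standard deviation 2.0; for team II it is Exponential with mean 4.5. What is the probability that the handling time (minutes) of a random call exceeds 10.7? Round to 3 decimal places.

Conditional on each team, P(X > 10.7): I: 0.363169; II: 0.0927565.
By total probability, P(X > 10.7) = 0.48·0.363169 + 0.52·0.0927565 = 0.222555.

0.223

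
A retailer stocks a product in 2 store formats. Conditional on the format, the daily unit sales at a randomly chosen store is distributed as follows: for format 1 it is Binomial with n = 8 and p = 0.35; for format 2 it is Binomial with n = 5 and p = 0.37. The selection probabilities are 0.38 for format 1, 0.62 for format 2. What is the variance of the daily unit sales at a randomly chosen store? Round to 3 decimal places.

Per component, 1: μ=2.8, E[X²]=9.66; 2: μ=1.85, E[X²]=4.588.
E[X] = 0.38·2.8 + 0.62·1.85 = 2.211.
E[X²] = 0.38·9.66 + 0.62·4.588 = 6.51536.
Var(X) = E[X²] − (E[X])² = 6.51536 − 4.88852 = 1.62684.

1.627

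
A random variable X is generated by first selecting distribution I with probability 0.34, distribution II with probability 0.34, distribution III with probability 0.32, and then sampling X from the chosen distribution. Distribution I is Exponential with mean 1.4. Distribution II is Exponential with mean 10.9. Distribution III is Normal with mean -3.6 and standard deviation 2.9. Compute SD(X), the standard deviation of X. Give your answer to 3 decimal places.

Per component, I: μ=1.4, E[X²]=3.92; II: μ=10.9, E[X²]=237.62; III: μ=-3.6, E[X²]=21.37.
E[X] = 0.34·1.4 + 0.34·10.9 + 0.32·-3.6 = 3.03.
E[X²] = 0.34·3.92 + 0.34·237.62 + 0.32·21.37 = 88.962.
Var(X) = E[X²] − (E[X])² = 88.962 − 9.1809 = 79.7811.
SD(X) = √79.7811 = 8.93203.

8.932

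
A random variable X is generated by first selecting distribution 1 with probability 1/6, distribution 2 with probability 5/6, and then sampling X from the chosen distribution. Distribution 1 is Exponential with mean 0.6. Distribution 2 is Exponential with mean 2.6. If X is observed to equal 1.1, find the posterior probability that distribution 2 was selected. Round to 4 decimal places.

0.8254

Likelihoods f(1.1 | ·): 1: 0.266466; 2: 0.251934.
Posterior ∝ prior × likelihood. Numerator for 2: 0.833333·0.251934 = 0.209945.
Normalizing constant: 0.166667·0.266466 + 0.833333·0.251934 = 0.254356.
P(2 | observation) = 0.209945 / 0.254356 = 0.825398.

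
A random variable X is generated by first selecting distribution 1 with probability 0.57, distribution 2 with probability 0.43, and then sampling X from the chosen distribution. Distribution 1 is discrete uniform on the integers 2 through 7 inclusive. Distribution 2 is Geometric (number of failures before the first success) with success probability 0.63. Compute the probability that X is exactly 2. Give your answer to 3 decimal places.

Conditional on each component, P(X = 2): 1: 0.166667; 2: 0.086247.
By total probability, P(X = 2) = 0.57·0.166667 + 0.43·0.086247 = 0.132086.

0.132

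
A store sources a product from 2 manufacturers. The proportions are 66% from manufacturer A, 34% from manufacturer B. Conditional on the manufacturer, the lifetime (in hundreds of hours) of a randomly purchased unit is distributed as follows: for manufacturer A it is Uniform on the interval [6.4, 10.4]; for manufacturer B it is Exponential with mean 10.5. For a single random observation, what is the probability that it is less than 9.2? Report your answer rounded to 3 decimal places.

0.660

Conditional on each manufacturer, P(X < 9.2): A: 0.7; B: 0.583634.
By total probability, P(X < 9.2) = 0.66·0.7 + 0.34·0.583634 = 0.660436.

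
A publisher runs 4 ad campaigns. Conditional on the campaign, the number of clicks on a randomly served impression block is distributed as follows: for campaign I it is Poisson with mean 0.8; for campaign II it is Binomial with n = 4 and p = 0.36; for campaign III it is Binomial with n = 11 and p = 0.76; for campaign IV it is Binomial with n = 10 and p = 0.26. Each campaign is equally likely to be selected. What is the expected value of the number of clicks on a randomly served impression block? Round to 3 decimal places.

3.300

Component means — I: 0.8; II: 1.44; III: 8.36; IV: 2.6.
E[X] = 0.25·0.8 + 0.25·1.44 + 0.25·8.36 + 0.25·2.6 = 3.3.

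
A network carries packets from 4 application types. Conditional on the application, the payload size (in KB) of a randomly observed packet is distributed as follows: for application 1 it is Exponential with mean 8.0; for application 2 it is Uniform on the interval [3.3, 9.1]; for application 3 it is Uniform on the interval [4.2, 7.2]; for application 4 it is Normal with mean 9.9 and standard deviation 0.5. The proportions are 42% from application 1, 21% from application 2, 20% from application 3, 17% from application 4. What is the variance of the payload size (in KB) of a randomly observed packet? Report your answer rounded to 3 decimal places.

29.748

Per component, 1: μ=8, E[X²]=128; 2: μ=6.2, E[X²]=41.2433; 3: μ=5.7, E[X²]=33.24; 4: μ=9.9, E[X²]=98.26.
E[X] = 0.42·8 + 0.21·6.2 + 0.2·5.7 + 0.17·9.9 = 7.485.
E[X²] = 0.42·128 + 0.21·41.2433 + 0.2·33.24 + 0.17·98.26 = 85.7733.
Var(X) = E[X²] − (E[X])² = 85.7733 − 56.0252 = 29.7481.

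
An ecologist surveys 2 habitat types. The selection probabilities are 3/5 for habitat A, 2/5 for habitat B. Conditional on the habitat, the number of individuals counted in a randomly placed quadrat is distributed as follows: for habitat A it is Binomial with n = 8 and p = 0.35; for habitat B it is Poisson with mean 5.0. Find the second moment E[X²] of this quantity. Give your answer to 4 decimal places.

17.7960

For each component E[X²] = Var + (mean)², giving A: 9.66; B: 30.
Overall E[X²] = 0.6·9.66 + 0.4·30 = 17.796.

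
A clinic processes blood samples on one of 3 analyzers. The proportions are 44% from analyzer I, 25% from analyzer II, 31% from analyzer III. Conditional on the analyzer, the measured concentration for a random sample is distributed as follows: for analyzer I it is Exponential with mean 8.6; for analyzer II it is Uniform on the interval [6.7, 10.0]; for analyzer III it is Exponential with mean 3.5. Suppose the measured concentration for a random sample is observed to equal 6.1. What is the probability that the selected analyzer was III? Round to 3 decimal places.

Likelihoods f(6.1 | ·): I: 0.0572078; II: 0; III: 0.0500056.
Posterior ∝ prior × likelihood. Numerator for III: 0.31·0.0500056 = 0.0155017.
Normalizing constant: 0.44·0.0572078 + 0.25·0 + 0.31·0.0500056 = 0.0406732.
P(III | observation) = 0.0155017 / 0.0406732 = 0.381129.

0.381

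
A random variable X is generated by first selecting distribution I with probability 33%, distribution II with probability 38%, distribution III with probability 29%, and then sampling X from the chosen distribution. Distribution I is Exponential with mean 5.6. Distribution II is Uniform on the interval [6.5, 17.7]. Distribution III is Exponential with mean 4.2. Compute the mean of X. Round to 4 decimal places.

Component means — I: 5.6; II: 12.1; III: 4.2.
E[X] = 0.33·5.6 + 0.38·12.1 + 0.29·4.2 = 7.664.

7.6640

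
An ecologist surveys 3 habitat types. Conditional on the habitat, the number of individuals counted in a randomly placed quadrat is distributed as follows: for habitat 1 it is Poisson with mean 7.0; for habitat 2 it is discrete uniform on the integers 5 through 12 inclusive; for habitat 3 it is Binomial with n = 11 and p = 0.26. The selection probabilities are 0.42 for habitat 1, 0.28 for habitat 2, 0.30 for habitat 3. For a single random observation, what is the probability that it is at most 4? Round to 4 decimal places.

Conditional on each habitat, P(X ≤ 4): 1: 0.172992; 2: 0; 3: 0.868675.
By total probability, P(X ≤ 4) = 0.42·0.172992 + 0.28·0 + 0.3·0.868675 = 0.333259.

0.3333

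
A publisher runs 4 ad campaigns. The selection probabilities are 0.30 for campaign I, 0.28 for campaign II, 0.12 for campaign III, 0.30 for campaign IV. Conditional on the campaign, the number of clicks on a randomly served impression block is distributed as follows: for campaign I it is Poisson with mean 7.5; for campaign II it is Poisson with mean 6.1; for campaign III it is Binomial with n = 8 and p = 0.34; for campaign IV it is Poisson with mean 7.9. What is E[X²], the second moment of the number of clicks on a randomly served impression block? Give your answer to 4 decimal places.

For each component E[X²] = Var + (mean)², giving I: 63.75; II: 43.31; III: 9.1936; IV: 70.31.
Overall E[X²] = 0.3·63.75 + 0.28·43.31 + 0.12·9.1936 + 0.3·70.31 = 53.448.

53.4480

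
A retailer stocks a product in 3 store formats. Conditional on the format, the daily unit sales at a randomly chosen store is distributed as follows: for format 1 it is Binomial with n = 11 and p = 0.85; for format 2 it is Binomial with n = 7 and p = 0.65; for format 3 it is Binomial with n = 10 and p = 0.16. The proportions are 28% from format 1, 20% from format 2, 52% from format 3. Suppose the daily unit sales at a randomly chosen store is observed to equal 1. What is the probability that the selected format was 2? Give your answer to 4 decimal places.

0.0096

Likelihoods P(X=1 | ·): 1: 5.39168e-08; 2: 0.00836411; 3: 0.333145.
Posterior ∝ prior × likelihood. Numerator for 2: 0.2·0.00836411 = 0.00167282.
Normalizing constant: 0.28·5.39168e-08 + 0.2·0.00836411 + 0.52·0.333145 = 0.174908.
P(2 | observation) = 0.00167282 / 0.174908 = 0.00956399.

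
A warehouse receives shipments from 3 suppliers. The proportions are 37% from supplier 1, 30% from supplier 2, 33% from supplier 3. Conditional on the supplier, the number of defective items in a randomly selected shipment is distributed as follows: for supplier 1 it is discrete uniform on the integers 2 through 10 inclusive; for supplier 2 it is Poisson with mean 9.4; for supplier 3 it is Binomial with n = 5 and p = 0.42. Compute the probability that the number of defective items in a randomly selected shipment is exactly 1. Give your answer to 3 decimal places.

0.079

Conditional on each supplier, P(X = 1): 1: 0; 2: 0.000777606; 3: 0.237646.
By total probability, P(X = 1) = 0.37·0 + 0.3·0.000777606 + 0.33·0.237646 = 0.0786566.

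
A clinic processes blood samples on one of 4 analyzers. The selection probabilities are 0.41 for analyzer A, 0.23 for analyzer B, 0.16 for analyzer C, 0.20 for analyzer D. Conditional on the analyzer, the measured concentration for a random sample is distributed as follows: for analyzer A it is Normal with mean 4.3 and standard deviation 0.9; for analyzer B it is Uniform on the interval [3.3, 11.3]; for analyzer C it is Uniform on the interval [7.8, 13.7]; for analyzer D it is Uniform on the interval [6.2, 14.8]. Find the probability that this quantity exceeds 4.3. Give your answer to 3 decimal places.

Conditional on each analyzer, P(X > 4.3): A: 0.5; B: 0.875; C: 1; D: 1.
By total probability, P(X > 4.3) = 0.41·0.5 + 0.23·0.875 + 0.16·1 + 0.2·1 = 0.76625.

0.766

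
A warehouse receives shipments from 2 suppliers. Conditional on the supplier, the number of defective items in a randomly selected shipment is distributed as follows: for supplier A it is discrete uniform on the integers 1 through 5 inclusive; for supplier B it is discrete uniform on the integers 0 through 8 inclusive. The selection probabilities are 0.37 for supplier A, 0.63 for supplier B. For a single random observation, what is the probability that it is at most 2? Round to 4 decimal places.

0.3580

Conditional on each supplier, P(X ≤ 2): A: 0.4; B: 0.333333.
By total probability, P(X ≤ 2) = 0.37·0.4 + 0.63·0.333333 = 0.358.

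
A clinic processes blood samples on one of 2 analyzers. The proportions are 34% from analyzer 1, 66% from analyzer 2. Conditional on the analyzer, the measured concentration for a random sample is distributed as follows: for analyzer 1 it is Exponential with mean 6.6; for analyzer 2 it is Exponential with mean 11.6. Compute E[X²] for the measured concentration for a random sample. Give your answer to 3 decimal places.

For each component E[X²] = Var + (mean)², giving 1: 87.12; 2: 269.12.
Overall E[X²] = 0.34·87.12 + 0.66·269.12 = 207.24.

207.240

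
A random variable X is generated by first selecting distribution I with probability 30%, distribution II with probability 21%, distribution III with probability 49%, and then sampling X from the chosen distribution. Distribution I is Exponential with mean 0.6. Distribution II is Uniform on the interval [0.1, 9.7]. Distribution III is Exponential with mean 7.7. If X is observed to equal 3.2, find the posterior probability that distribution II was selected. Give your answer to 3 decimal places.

Likelihoods f(3.2 | ·): I: 0.00804658; II: 0.104167; III: 0.0857084.
Posterior ∝ prior × likelihood. Numerator for II: 0.21·0.104167 = 0.021875.
Normalizing constant: 0.3·0.00804658 + 0.21·0.104167 + 0.49·0.0857084 = 0.0662861.
P(II | observation) = 0.021875 / 0.0662861 = 0.330009.

0.330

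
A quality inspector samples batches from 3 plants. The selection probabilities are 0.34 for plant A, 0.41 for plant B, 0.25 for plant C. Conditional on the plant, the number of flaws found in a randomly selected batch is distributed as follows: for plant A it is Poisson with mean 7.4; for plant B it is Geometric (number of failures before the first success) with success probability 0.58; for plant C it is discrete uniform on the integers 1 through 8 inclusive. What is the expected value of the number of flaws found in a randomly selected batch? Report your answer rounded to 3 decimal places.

3.938

Component means — A: 7.4; B: 0.724138; C: 4.5.
E[X] = 0.34·7.4 + 0.41·0.724138 + 0.25·4.5 = 3.9379.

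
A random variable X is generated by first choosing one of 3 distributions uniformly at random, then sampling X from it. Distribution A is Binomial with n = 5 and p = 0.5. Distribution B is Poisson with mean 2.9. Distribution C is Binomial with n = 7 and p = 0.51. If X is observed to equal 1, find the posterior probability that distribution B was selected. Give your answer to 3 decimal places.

Likelihoods P(X=1 | ·): A: 0.15625; B: 0.159567; C: 0.0494134.
Posterior ∝ prior × likelihood. Numerator for B: 0.333333·0.159567 = 0.0531891.
Normalizing constant: 0.333333·0.15625 + 0.333333·0.159567 + 0.333333·0.0494134 = 0.121744.
P(B | observation) = 0.0531891 / 0.121744 = 0.436895.

0.437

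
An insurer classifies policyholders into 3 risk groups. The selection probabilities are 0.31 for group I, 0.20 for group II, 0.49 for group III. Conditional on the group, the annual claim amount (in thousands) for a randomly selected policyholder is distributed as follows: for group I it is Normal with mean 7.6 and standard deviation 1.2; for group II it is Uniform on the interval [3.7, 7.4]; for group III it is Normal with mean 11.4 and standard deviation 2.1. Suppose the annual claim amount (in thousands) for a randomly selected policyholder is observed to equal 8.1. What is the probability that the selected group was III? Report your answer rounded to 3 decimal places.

0.223

Likelihoods f(8.1 | ·): I: 0.30481; II: 0; III: 0.0552675.
Posterior ∝ prior × likelihood. Numerator for III: 0.49·0.0552675 = 0.0270811.
Normalizing constant: 0.31·0.30481 + 0.2·0 + 0.49·0.0552675 = 0.121572.
P(III | observation) = 0.0270811 / 0.121572 = 0.222757.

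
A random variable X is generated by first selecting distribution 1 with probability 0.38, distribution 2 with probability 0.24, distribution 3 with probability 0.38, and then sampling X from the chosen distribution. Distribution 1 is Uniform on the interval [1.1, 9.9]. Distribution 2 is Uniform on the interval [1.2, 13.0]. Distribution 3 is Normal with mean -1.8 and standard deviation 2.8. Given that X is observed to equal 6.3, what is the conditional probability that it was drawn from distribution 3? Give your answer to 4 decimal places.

Likelihoods f(6.3 | ·): 1: 0.113636; 2: 0.0847458; 3: 0.00217034.
Posterior ∝ prior × likelihood. Numerator for 3: 0.38·0.00217034 = 0.000824731.
Normalizing constant: 0.38·0.113636 + 0.24·0.0847458 + 0.38·0.00217034 = 0.0643455.
P(3 | observation) = 0.000824731 / 0.0643455 = 0.0128172.

0.0128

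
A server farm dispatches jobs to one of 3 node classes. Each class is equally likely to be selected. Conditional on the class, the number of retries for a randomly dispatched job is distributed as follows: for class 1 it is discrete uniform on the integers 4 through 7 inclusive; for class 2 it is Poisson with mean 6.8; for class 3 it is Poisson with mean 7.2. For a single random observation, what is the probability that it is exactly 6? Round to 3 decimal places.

0.182

Conditional on each class, P(X = 6): 1: 0.25; 2: 0.152939; 3: 0.144458.
By total probability, P(X = 6) = 0.333333·0.25 + 0.333333·0.152939 + 0.333333·0.144458 = 0.182466.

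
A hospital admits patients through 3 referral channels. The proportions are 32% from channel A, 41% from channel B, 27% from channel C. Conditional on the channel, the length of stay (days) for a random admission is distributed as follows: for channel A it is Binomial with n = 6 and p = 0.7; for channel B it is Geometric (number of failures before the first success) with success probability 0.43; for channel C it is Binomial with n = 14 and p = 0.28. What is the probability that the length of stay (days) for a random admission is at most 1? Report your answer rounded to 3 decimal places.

Conditional on each channel, P(X ≤ 1): A: 0.010935; B: 0.6751; C: 0.0648396.
By total probability, P(X ≤ 1) = 0.32·0.010935 + 0.41·0.6751 + 0.27·0.0648396 = 0.297797.

0.298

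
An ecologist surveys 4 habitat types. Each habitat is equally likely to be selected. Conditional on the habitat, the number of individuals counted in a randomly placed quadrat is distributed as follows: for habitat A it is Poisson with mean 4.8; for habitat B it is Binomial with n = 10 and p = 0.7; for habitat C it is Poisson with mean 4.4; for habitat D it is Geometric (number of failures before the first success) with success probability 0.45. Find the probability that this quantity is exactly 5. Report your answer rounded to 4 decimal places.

Conditional on each habitat, P(X = 5): A: 0.174748; B: 0.102919; C: 0.168728; D: 0.0226478.
By total probability, P(X = 5) = 0.25·0.174748 + 0.25·0.102919 + 0.25·0.168728 + 0.25·0.0226478 = 0.117261.

0.1173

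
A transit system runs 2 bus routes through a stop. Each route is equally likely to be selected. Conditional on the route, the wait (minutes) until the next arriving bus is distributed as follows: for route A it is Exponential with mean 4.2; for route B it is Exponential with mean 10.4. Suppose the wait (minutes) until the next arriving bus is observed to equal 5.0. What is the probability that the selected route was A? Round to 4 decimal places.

0.5491

Likelihoods f(5.0 | ·): A: 0.0723992; B: 0.0594527.
Posterior ∝ prior × likelihood. Numerator for A: 0.5·0.0723992 = 0.0361996.
Normalizing constant: 0.5·0.0723992 + 0.5·0.0594527 = 0.0659259.
P(A | observation) = 0.0361996 / 0.0659259 = 0.549095.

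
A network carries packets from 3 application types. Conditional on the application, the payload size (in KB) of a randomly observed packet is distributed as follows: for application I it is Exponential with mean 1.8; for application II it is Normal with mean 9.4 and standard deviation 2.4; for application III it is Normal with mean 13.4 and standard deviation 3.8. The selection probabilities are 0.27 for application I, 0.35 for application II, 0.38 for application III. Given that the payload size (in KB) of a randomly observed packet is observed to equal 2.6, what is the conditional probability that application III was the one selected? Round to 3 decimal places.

Likelihoods f(2.6 | ·): I: 0.131043; II: 0.00300254; III: 0.00184972.
Posterior ∝ prior × likelihood. Numerator for III: 0.38·0.00184972 = 0.000702894.
Normalizing constant: 0.27·0.131043 + 0.35·0.00300254 + 0.38·0.00184972 = 0.0371353.
P(III | observation) = 0.000702894 / 0.0371353 = 0.0189279.

0.019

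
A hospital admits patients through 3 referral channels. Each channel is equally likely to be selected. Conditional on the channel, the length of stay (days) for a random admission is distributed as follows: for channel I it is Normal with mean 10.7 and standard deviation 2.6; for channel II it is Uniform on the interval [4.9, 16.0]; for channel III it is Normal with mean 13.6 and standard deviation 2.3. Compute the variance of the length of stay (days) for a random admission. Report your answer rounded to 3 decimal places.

Per component, I: μ=10.7, E[X²]=121.25; II: μ=10.45, E[X²]=119.47; III: μ=13.6, E[X²]=190.25.
E[X] = 0.333333·10.7 + 0.333333·10.45 + 0.333333·13.6 = 11.5833.
E[X²] = 0.333333·121.25 + 0.333333·119.47 + 0.333333·190.25 = 143.657.
Var(X) = E[X²] − (E[X])² = 143.657 − 134.174 = 9.48306.

9.483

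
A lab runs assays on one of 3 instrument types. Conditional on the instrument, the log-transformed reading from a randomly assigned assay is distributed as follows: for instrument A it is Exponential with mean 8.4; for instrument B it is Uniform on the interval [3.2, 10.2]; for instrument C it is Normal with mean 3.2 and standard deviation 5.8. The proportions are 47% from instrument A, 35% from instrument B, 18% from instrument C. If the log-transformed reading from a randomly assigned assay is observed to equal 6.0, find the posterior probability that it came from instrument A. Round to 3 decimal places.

Likelihoods f(6.0 | ·): A: 0.0582788; B: 0.142857; C: 0.0612174.
Posterior ∝ prior × likelihood. Numerator for A: 0.47·0.0582788 = 0.027391.
Normalizing constant: 0.47·0.0582788 + 0.35·0.142857 + 0.18·0.0612174 = 0.0884101.
P(A | observation) = 0.027391 / 0.0884101 = 0.309818.

0.310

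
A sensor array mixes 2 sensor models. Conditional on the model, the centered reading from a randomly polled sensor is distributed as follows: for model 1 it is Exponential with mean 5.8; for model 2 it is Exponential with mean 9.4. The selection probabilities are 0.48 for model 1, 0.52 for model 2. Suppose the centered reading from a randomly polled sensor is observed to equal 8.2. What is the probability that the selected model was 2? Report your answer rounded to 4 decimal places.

0.5346

Likelihoods f(8.2 | ·): 1: 0.0419343; 2: 0.0444651.
Posterior ∝ prior × likelihood. Numerator for 2: 0.52·0.0444651 = 0.0231219.
Normalizing constant: 0.48·0.0419343 + 0.52·0.0444651 = 0.0432503.
P(2 | observation) = 0.0231219 / 0.0432503 = 0.534605.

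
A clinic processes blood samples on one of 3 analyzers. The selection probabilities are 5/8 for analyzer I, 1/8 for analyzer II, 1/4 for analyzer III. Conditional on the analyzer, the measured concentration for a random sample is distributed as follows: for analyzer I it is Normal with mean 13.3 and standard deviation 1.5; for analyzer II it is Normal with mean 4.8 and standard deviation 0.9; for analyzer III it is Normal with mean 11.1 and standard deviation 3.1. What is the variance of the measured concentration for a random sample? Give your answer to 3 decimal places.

11.551

Per component, I: μ=13.3, E[X²]=179.14; II: μ=4.8, E[X²]=23.85; III: μ=11.1, E[X²]=132.82.
E[X] = 0.625·13.3 + 0.125·4.8 + 0.25·11.1 = 11.6875.
E[X²] = 0.625·179.14 + 0.125·23.85 + 0.25·132.82 = 148.149.
Var(X) = E[X²] − (E[X])² = 148.149 − 136.598 = 11.5511.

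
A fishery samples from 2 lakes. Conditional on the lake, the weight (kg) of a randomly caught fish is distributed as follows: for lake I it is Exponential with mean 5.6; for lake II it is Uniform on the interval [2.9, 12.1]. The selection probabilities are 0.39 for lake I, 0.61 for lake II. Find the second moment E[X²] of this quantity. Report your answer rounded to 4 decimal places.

63.0758

For each component E[X²] = Var + (mean)², giving I: 62.72; II: 63.3033.
Overall E[X²] = 0.39·62.72 + 0.61·63.3033 = 63.0758.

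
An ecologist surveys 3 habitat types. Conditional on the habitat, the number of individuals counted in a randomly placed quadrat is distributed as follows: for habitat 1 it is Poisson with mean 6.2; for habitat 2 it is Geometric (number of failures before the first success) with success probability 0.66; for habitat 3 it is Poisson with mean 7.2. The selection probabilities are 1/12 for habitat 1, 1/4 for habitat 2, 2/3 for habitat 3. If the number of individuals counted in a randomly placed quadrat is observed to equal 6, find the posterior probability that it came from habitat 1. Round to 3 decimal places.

Likelihoods P(X=6 | ·): 1: 0.1601; 2: 0.00101957; 3: 0.144458.
Posterior ∝ prior × likelihood. Numerator for 1: 0.0833333·0.1601 = 0.0133417.
Normalizing constant: 0.0833333·0.1601 + 0.25·0.00101957 + 0.666667·0.144458 = 0.109902.
P(1 | observation) = 0.0133417 / 0.109902 = 0.121396.

0.121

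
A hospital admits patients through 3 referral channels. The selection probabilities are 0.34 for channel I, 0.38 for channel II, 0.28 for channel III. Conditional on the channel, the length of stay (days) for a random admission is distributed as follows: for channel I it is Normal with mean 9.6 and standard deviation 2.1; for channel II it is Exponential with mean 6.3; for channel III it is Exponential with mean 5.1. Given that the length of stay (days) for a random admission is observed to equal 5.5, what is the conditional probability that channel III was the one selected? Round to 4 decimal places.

0.3492

Likelihoods f(5.5 | ·): I: 0.0282469; II: 0.0663; III: 0.0666919.
Posterior ∝ prior × likelihood. Numerator for III: 0.28·0.0666919 = 0.0186737.
Normalizing constant: 0.34·0.0282469 + 0.38·0.0663 + 0.28·0.0666919 = 0.0534717.
P(III | observation) = 0.0186737 / 0.0534717 = 0.349227.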